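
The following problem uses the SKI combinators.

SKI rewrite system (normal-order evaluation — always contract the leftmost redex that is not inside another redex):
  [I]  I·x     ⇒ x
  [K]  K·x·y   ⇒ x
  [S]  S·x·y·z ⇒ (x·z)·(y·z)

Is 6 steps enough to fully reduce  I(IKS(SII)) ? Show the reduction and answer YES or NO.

  start: I(IKS(SII))
  step 1: IKS(SII)
  step 2: KS(SII)
  step 3: S

Answer: YES — reaches normal form S in 3 ≤ 6 steps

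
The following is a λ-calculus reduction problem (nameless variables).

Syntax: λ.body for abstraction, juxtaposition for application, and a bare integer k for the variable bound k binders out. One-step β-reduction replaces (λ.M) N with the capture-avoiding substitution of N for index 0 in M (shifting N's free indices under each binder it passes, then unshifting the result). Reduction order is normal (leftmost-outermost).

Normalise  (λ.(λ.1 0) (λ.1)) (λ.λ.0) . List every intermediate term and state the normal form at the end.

Answer: normal form = λ.0  (in 3 steps)

Working:
  start: (λ.(λ.1 0) (λ.1)) (λ.λ.0)
  →1  (λ.(λ.λ.0) 0) (λ.λ.λ.0)
  →2  (λ.λ.0) (λ.λ.λ.0)
  →3  λ.0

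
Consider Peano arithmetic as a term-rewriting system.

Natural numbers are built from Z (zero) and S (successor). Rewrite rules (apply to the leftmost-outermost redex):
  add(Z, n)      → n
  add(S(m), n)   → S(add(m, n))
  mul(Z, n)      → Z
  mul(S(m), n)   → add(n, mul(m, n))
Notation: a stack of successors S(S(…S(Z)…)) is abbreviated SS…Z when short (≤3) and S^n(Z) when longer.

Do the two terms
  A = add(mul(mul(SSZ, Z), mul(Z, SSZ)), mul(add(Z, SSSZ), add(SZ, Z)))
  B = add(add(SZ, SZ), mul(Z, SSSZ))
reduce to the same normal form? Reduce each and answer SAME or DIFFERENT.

Answer: DIFFERENT — A ⇓ SSSZ, B ⇓ SSZ

Working:
Term A:
  start: add(mul(mul(SSZ, Z), mul(Z, SSZ)), mul(add(Z, SSSZ), add(SZ, Z)))
  step 1: add(mul(add(Z, mul(SZ, Z)), mul(Z, SSZ)), mul(add(Z, SSSZ), add(SZ, Z)))
  step 2: add(mul(mul(SZ, Z), mul(Z, SSZ)), mul(add(Z, SSSZ), add(SZ, Z)))
  step 3: add(mul(add(Z, mul(Z, Z)), mul(Z, SSZ)), mul(add(Z, SSSZ), add(SZ, Z)))
  step 4: add(mul(mul(Z, Z), mul(Z, SSZ)), mul(add(Z, SSSZ), add(SZ, Z)))
  step 5: add(mul(Z, mul(Z, SSZ)), mul(add(Z, SSSZ), add(SZ, Z)))
  step 6: add(Z, mul(add(Z, SSSZ), add(SZ, Z)))
  step 7: mul(add(Z, SSSZ), add(SZ, Z))
  step 8: mul(SSSZ, add(SZ, Z))
  step 9: add(add(SZ, Z), mul(SSZ, add(SZ, Z)))
  step 10: add(S(add(Z, Z)), mul(SSZ, add(SZ, Z)))
  step 11: S(add(add(Z, Z), mul(SSZ, add(SZ, Z))))
  step 12: S(add(Z, mul(SSZ, add(SZ, Z))))
  step 13: S(mul(SSZ, add(SZ, Z)))
  step 14: S(add(add(SZ, Z), mul(SZ, add(SZ, Z))))
  step 15: S(add(S(add(Z, Z)), mul(SZ, add(SZ, Z))))
  step 16: S(S(add(add(Z, Z), mul(SZ, add(SZ, Z)))))
  step 17: S(S(add(Z, mul(SZ, add(SZ, Z)))))
  step 18: S(S(mul(SZ, add(SZ, Z))))
  step 19: S(S(add(add(SZ, Z), mul(Z, add(SZ, Z)))))
  step 20: S(S(add(S(add(Z, Z)), mul(Z, add(SZ, Z)))))
  step 21: S(S(S(add(add(Z, Z), mul(Z, add(SZ, Z))))))
  step 22: S(S(S(add(Z, mul(Z, add(SZ, Z))))))
  step 23: S(S(S(mul(Z, add(SZ, Z)))))
  step 24: SSSZ

Term B:
  start: add(add(SZ, SZ), mul(Z, SSSZ))
  step 1: add(S(add(Z, SZ)), mul(Z, SSSZ))
  step 2: S(add(add(Z, SZ), mul(Z, SSSZ)))
  step 3: S(add(SZ, mul(Z, SSSZ)))
  step 4: S(S(add(Z, mul(Z, SSSZ))))
  step 5: S(S(mul(Z, SSSZ)))
  step 6: SSZ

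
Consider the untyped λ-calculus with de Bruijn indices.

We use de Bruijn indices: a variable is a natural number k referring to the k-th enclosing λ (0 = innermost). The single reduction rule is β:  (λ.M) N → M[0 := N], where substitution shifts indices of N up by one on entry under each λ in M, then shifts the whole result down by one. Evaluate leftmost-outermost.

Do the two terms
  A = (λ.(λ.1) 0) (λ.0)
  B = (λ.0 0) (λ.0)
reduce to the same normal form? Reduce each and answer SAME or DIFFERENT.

Answer: SAME — A ⇓ λ.0, B ⇓ λ.0

Working:
Term A:
  start: (λ.(λ.1) 0) (λ.0)
  →1  (λ.λ.0) (λ.0)
  →2  λ.0

Term B:
  start: (λ.0 0) (λ.0)
  →1  (λ.0) (λ.0)
  →2  λ.0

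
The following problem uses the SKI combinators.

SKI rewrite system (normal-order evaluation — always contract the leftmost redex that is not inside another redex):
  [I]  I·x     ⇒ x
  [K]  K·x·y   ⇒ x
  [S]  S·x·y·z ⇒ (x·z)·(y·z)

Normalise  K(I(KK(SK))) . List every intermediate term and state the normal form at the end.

  start: K(I(KK(SK)))
  step 1: K(KK(SK))
  step 2: KK

Answer: normal form = KK  (in 2 steps)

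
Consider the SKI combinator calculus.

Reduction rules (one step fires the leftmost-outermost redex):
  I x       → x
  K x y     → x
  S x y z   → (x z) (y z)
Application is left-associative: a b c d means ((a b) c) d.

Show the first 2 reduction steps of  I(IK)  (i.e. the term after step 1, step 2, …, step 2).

Answer: after 2 steps: K

Working:
  start: I(IK)
  →1  IK
  →2  K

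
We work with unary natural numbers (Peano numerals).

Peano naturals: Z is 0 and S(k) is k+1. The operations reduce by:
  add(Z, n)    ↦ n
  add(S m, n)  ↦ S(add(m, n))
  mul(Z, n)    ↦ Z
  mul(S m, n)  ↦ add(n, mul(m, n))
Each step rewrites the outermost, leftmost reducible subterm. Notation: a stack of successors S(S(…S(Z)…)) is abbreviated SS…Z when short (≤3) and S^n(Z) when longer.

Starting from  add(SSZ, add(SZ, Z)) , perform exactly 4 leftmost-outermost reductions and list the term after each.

  start: add(SSZ, add(SZ, Z))
  [1] S(add(SZ, add(SZ, Z)))
  [2] S(S(add(Z, add(SZ, Z))))
  [3] S(S(add(SZ, Z)))
  [4] S(S(S(add(Z, Z))))

Answer: after 4 steps: S(S(S(add(Z, Z))))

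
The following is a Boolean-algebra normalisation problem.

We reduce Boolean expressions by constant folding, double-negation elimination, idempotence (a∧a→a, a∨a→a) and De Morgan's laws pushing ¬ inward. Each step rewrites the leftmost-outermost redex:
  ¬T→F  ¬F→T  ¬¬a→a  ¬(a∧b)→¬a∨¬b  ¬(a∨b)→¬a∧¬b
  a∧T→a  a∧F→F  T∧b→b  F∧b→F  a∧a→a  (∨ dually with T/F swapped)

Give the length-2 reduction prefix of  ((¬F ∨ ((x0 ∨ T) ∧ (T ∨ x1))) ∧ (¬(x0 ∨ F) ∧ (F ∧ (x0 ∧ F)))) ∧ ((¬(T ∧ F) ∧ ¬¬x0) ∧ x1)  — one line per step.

  start: ((¬F ∨ ((x0 ∨ T) ∧ (T ∨ x1))) ∧ (¬(x0 ∨ F) ∧ (F ∧ (x0 ∧ F)))) ∧ ((¬(T ∧ F) ∧ ¬¬x0) ∧ x1)
  [1] ((T ∨ ((x0 ∨ T) ∧ (T ∨ x1))) ∧ (¬(x0 ∨ F) ∧ (F ∧ (x0 ∧ F)))) ∧ ((¬(T ∧ F) ∧ ¬¬x0) ∧ x1)
  [2] (T ∧ (¬(x0 ∨ F) ∧ (F ∧ (x0 ∧ F)))) ∧ ((¬(T ∧ F) ∧ ¬¬x0) ∧ x1)

Answer: after 2 steps: (T ∧ (¬(x0 ∨ F) ∧ (F ∧ (x0 ∧ F)))) ∧ ((¬(T ∧ F) ∧ ¬¬x0) ∧ x1)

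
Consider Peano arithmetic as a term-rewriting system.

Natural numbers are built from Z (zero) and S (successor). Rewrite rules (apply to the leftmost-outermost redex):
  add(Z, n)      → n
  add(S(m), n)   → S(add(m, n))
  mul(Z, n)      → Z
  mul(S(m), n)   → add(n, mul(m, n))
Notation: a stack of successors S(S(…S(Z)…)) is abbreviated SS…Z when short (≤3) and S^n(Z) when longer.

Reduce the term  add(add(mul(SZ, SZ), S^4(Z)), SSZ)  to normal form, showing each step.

Answer: normal form = S^7(Z)  (in 12 steps)

Reduction:
  start: add(add(mul(SZ, SZ), S^4(Z)), SSZ)
  →1  add(add(add(SZ, mul(Z, SZ)), S^4(Z)), SSZ)
  →2  add(add(S(add(Z, mul(Z, SZ))), S^4(Z)), SSZ)
  →3  add(S(add(add(Z, mul(Z, SZ)), S^4(Z))), SSZ)
  →4  S(add(add(add(Z, mul(Z, SZ)), S^4(Z)), SSZ))
  →5  S(add(add(mul(Z, SZ), S^4(Z)), SSZ))
  →6  S(add(add(Z, S^4(Z)), SSZ))
  →7  S(add(S^4(Z), SSZ))
  →8  S(S(add(SSSZ, SSZ)))
  →9  S(S(S(add(SSZ, SSZ))))
  →10  S(S(S(S(add(SZ, SSZ)))))
  →11  S(S(S(S(S(add(Z, SSZ))))))
  →12  S^7(Z)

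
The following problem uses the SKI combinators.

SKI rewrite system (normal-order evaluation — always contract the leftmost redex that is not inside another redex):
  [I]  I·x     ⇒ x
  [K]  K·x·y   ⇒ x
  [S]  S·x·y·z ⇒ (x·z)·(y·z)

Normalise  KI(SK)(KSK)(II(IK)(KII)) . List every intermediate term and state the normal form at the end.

Answer: normal form = S(KI)  (in 7 steps)

Derivation:
  start: KI(SK)(KSK)(II(IK)(KII))
  step 1: I(KSK)(II(IK)(KII))
  step 2: KSK(II(IK)(KII))
  step 3: S(II(IK)(KII))
  step 4: S(I(IK)(KII))
  step 5: S(IK(KII))
  step 6: S(K(KII))
  step 7: S(KI)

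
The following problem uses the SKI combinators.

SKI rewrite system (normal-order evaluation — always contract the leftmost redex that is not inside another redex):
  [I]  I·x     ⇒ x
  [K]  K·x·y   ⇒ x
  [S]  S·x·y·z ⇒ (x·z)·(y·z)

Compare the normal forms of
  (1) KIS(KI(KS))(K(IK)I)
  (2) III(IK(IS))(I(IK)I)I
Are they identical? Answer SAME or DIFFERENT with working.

Answer: DIFFERENT — A ⇓ K, B ⇓ SI

Reduction:
Term A:
  start: KIS(KI(KS))(K(IK)I)
  step 1: I(KI(KS))(K(IK)I)
  step 2: KI(KS)(K(IK)I)
  step 3: I(K(IK)I)
  step 4: K(IK)I
  step 5: IK
  step 6: K

Term B:
  start: III(IK(IS))(I(IK)I)I
  step 1: II(IK(IS))(I(IK)I)I
  step 2: I(IK(IS))(I(IK)I)I
  step 3: IK(IS)(I(IK)I)I
  step 4: K(IS)(I(IK)I)I
  step 5: ISI
  step 6: SI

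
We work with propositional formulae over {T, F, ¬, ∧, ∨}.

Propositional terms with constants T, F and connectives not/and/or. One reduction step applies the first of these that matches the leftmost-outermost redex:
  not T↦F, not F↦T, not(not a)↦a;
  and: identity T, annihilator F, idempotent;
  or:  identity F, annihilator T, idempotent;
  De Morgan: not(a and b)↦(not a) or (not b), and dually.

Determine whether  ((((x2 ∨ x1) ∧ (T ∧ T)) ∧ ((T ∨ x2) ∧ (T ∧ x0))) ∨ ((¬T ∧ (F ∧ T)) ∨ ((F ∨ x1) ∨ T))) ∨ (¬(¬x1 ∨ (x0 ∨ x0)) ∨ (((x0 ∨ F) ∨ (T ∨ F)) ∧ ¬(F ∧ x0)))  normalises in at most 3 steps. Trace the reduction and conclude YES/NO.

Answer: NO — after 3 steps the term is (((x2 ∨ x1) ∧ (T ∧ (T ∧ x0))) ∨ ((¬T ∧ (F ∧ T)) ∨ ((F ∨ x1) ∨ T))) ∨ (¬(¬x1 ∨ (x0 ∨ x0)) ∨ (((x0 ∨ F) ∨ (T ∨ F)) ∧ ¬(F ∧ x0))), not yet normal

Working:
  start: ((((x2 ∨ x1) ∧ (T ∧ T)) ∧ ((T ∨ x2) ∧ (T ∧ x0))) ∨ ((¬T ∧ (F ∧ T)) ∨ ((F ∨ x1) ∨ T))) ∨ (¬(¬x1 ∨ (x0 ∨ x0)) ∨ (((x0 ∨ F) ∨ (T ∨ F)) ∧ ¬(F ∧ x0)))
  step 1: ((((x2 ∨ x1) ∧ T) ∧ ((T ∨ x2) ∧ (T ∧ x0))) ∨ ((¬T ∧ (F ∧ T)) ∨ ((F ∨ x1) ∨ T))) ∨ (¬(¬x1 ∨ (x0 ∨ x0)) ∨ (((x0 ∨ F) ∨ (T ∨ F)) ∧ ¬(F ∧ x0)))
  step 2: (((x2 ∨ x1) ∧ ((T ∨ x2) ∧ (T ∧ x0))) ∨ ((¬T ∧ (F ∧ T)) ∨ ((F ∨ x1) ∨ T))) ∨ (¬(¬x1 ∨ (x0 ∨ x0)) ∨ (((x0 ∨ F) ∨ (T ∨ F)) ∧ ¬(F ∧ x0)))
  step 3: (((x2 ∨ x1) ∧ (T ∧ (T ∧ x0))) ∨ ((¬T ∧ (F ∧ T)) ∨ ((F ∨ x1) ∨ T))) ∨ (¬(¬x1 ∨ (x0 ∨ x0)) ∨ (((x0 ∨ F) ∨ (T ∨ F)) ∧ ¬(F ∧ x0)))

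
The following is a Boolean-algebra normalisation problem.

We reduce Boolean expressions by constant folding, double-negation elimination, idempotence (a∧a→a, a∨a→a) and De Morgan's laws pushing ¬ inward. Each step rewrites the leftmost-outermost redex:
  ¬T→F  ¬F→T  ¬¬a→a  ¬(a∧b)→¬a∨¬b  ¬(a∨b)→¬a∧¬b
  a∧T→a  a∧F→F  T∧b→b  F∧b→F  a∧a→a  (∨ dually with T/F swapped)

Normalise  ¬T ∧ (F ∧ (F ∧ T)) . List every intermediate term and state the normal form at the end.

  start: ¬T ∧ (F ∧ (F ∧ T))
  [1] F ∧ (F ∧ (F ∧ T))
  [2] F

Answer: normal form = F  (in 2 steps)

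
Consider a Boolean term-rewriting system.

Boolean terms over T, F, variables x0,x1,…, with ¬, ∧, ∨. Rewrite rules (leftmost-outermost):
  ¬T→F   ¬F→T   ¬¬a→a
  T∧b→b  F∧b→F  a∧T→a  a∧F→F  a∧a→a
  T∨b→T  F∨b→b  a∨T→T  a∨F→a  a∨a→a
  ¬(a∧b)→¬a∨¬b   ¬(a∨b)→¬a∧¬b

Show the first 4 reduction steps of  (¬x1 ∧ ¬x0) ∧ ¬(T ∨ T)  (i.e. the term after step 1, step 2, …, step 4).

Answer: after 4 steps: F

Derivation:
  start: (¬x1 ∧ ¬x0) ∧ ¬(T ∨ T)
  step 1: (¬x1 ∧ ¬x0) ∧ (¬T ∧ ¬T)
  step 2: (¬x1 ∧ ¬x0) ∧ ¬T
  step 3: (¬x1 ∧ ¬x0) ∧ F
  step 4: F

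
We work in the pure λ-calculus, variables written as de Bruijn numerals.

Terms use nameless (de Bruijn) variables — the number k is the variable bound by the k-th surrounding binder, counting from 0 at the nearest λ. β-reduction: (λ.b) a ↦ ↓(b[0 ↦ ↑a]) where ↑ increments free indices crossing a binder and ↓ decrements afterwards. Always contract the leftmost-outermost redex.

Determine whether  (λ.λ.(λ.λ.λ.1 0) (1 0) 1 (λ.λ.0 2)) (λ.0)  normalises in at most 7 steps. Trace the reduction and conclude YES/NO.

  start: (λ.λ.(λ.λ.λ.1 0) (1 0) 1 (λ.λ.0 2)) (λ.0)
  [1] λ.(λ.λ.λ.1 0) ((λ.0) 0) (λ.0) (λ.λ.0 2)
  [2] λ.(λ.λ.1 0) (λ.0) (λ.λ.0 2)
  [3] λ.(λ.(λ.0) 0) (λ.λ.0 2)
  [4] λ.(λ.0) (λ.λ.0 2)
  [5] λ.λ.λ.0 2

Answer: YES — reaches normal form λ.λ.λ.0 2 in 5 ≤ 7 steps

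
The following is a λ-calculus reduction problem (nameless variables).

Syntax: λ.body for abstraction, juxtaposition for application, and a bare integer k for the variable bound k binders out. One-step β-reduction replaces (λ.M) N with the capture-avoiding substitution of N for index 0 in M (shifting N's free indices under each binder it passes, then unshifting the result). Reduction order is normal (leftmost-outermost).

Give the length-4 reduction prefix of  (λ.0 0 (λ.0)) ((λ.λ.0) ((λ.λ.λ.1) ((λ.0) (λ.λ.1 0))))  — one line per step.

  start: (λ.0 0 (λ.0)) ((λ.λ.0) ((λ.λ.λ.1) ((λ.0) (λ.λ.1 0))))
  [1] (λ.λ.0) ((λ.λ.λ.1) ((λ.0) (λ.λ.1 0))) ((λ.λ.0) ((λ.λ.λ.1) ((λ.0) (λ.λ.1 0)))) (λ.0)
  [2] (λ.0) ((λ.λ.0) ((λ.λ.λ.1) ((λ.0) (λ.λ.1 0)))) (λ.0)
  [3] (λ.λ.0) ((λ.λ.λ.1) ((λ.0) (λ.λ.1 0))) (λ.0)
  [4] (λ.0) (λ.0)

Answer: after 4 steps: (λ.0) (λ.0)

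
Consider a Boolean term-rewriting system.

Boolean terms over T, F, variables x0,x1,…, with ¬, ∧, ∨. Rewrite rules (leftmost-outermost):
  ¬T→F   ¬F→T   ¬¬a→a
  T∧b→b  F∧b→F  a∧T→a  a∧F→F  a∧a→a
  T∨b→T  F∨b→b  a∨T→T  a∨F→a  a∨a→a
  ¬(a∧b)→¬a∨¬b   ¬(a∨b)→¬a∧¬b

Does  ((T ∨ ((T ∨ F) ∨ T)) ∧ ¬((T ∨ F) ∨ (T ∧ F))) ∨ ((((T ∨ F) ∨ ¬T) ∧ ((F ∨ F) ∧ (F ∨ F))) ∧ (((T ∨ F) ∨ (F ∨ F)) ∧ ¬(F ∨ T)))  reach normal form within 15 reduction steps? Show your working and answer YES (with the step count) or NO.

  start: ((T ∨ ((T ∨ F) ∨ T)) ∧ ¬((T ∨ F) ∨ (T ∧ F))) ∨ ((((T ∨ F) ∨ ¬T) ∧ ((F ∨ F) ∧ (F ∨ F))) ∧ (((T ∨ F) ∨ (F ∨ F)) ∧ ¬(F ∨ T)))
  step 1: (T ∧ ¬((T ∨ F) ∨ (T ∧ F))) ∨ ((((T ∨ F) ∨ ¬T) ∧ ((F ∨ F) ∧ (F ∨ F))) ∧ (((T ∨ F) ∨ (F ∨ F)) ∧ ¬(F ∨ T)))
  step 2: ¬((T ∨ F) ∨ (T ∧ F)) ∨ ((((T ∨ F) ∨ ¬T) ∧ ((F ∨ F) ∧ (F ∨ F))) ∧ (((T ∨ F) ∨ (F ∨ F)) ∧ ¬(F ∨ T)))
  step 3: (¬(T ∨ F) ∧ ¬(T ∧ F)) ∨ ((((T ∨ F) ∨ ¬T) ∧ ((F ∨ F) ∧ (F ∨ F))) ∧ (((T ∨ F) ∨ (F ∨ F)) ∧ ¬(F ∨ T)))
  step 4: ((¬T ∧ ¬F) ∧ ¬(T ∧ F)) ∨ ((((T ∨ F) ∨ ¬T) ∧ ((F ∨ F) ∧ (F ∨ F))) ∧ (((T ∨ F) ∨ (F ∨ F)) ∧ ¬(F ∨ T)))
  step 5: ((F ∧ ¬F) ∧ ¬(T ∧ F)) ∨ ((((T ∨ F) ∨ ¬T) ∧ ((F ∨ F) ∧ (F ∨ F))) ∧ (((T ∨ F) ∨ (F ∨ F)) ∧ ¬(F ∨ T)))
  step 6: (F ∧ ¬(T ∧ F)) ∨ ((((T ∨ F) ∨ ¬T) ∧ ((F ∨ F) ∧ (F ∨ F))) ∧ (((T ∨ F) ∨ (F ∨ F)) ∧ ¬(F ∨ T)))
  step 7: F ∨ ((((T ∨ F) ∨ ¬T) ∧ ((F ∨ F) ∧ (F ∨ F))) ∧ (((T ∨ F) ∨ (F ∨ F)) ∧ ¬(F ∨ T)))
  step 8: (((T ∨ F) ∨ ¬T) ∧ ((F ∨ F) ∧ (F ∨ F))) ∧ (((T ∨ F) ∨ (F ∨ F)) ∧ ¬(F ∨ T))
  step 9: ((T ∨ ¬T) ∧ ((F ∨ F) ∧ (F ∨ F))) ∧ (((T ∨ F) ∨ (F ∨ F)) ∧ ¬(F ∨ T))
  step 10: (T ∧ ((F ∨ F) ∧ (F ∨ F))) ∧ (((T ∨ F) ∨ (F ∨ F)) ∧ ¬(F ∨ T))
  step 11: ((F ∨ F) ∧ (F ∨ F)) ∧ (((T ∨ F) ∨ (F ∨ F)) ∧ ¬(F ∨ T))
  step 12: (F ∨ F) ∧ (((T ∨ F) ∨ (F ∨ F)) ∧ ¬(F ∨ T))
  step 13: F ∧ (((T ∨ F) ∨ (F ∨ F)) ∧ ¬(F ∨ T))
  step 14: F

Answer: YES — reaches normal form F in 14 ≤ 15 steps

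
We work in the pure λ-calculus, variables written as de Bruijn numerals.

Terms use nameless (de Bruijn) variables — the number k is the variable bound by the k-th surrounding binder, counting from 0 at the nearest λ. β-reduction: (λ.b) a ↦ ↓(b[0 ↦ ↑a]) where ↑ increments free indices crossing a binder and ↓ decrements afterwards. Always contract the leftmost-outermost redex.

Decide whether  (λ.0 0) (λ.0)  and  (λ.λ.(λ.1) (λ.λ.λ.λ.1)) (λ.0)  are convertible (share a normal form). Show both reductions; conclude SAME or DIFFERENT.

Answer: SAME — A ⇓ λ.0, B ⇓ λ.0

Working:
Term A:
  start: (λ.0 0) (λ.0)
  step 1: (λ.0) (λ.0)
  step 2: λ.0

Term B:
  start: (λ.λ.(λ.1) (λ.λ.λ.λ.1)) (λ.0)
  step 1: λ.(λ.1) (λ.λ.λ.λ.1)
  step 2: λ.0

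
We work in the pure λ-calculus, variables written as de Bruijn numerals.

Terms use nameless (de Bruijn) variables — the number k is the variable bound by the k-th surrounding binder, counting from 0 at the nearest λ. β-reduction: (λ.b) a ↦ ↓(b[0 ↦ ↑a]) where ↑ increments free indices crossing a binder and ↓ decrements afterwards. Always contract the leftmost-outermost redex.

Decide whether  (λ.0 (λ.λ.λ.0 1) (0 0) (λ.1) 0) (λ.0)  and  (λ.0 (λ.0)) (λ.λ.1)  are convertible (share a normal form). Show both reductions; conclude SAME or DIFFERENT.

Term A:
  start: (λ.0 (λ.λ.λ.0 1) (0 0) (λ.1) 0) (λ.0)
  →1  (λ.0) (λ.λ.λ.0 1) ((λ.0) (λ.0)) (λ.λ.0) (λ.0)
  →2  (λ.λ.λ.0 1) ((λ.0) (λ.0)) (λ.λ.0) (λ.0)
  →3  (λ.λ.0 1) (λ.λ.0) (λ.0)
  →4  (λ.0 (λ.λ.0)) (λ.0)
  →5  (λ.0) (λ.λ.0)
  →6  λ.λ.0

Term B:
  start: (λ.0 (λ.0)) (λ.λ.1)
  →1  (λ.λ.1) (λ.0)
  →2  λ.λ.0

Answer: SAME — A ⇓ λ.λ.0, B ⇓ λ.λ.0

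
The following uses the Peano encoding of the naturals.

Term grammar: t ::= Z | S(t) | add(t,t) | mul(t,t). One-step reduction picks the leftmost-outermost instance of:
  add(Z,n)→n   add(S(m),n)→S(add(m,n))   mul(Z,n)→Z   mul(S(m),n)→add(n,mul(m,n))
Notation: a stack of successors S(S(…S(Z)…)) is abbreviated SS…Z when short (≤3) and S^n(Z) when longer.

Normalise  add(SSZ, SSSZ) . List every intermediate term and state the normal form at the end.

  start: add(SSZ, SSSZ)
  [1] S(add(SZ, SSSZ))
  [2] S(S(add(Z, SSSZ)))
  [3] S^5(Z)

Answer: normal form = S^5(Z)  (in 3 steps)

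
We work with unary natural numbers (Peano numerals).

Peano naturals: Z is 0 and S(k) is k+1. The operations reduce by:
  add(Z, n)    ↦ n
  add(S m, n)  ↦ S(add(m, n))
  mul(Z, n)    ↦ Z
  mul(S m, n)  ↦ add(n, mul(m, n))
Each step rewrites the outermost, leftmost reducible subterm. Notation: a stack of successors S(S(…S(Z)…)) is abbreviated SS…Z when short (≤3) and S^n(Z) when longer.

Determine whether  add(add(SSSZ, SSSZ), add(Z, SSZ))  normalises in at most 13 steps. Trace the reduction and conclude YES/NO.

  start: add(add(SSSZ, SSSZ), add(Z, SSZ))
  [1] add(S(add(SSZ, SSSZ)), add(Z, SSZ))
  [2] S(add(add(SSZ, SSSZ), add(Z, SSZ)))
  [3] S(add(S(add(SZ, SSSZ)), add(Z, SSZ)))
  [4] S(S(add(add(SZ, SSSZ), add(Z, SSZ))))
  [5] S(S(add(S(add(Z, SSSZ)), add(Z, SSZ))))
  [6] S(S(S(add(add(Z, SSSZ), add(Z, SSZ)))))
  [7] S(S(S(add(SSSZ, add(Z, SSZ)))))
  [8] S(S(S(S(add(SSZ, add(Z, SSZ))))))
  [9] S(S(S(S(S(add(SZ, add(Z, SSZ)))))))
  [10] S(S(S(S(S(S(add(Z, add(Z, SSZ))))))))
  [11] S(S(S(S(S(S(add(Z, SSZ)))))))
  [12] S^8(Z)

Answer: YES — reaches normal form S^8(Z) in 12 ≤ 13 steps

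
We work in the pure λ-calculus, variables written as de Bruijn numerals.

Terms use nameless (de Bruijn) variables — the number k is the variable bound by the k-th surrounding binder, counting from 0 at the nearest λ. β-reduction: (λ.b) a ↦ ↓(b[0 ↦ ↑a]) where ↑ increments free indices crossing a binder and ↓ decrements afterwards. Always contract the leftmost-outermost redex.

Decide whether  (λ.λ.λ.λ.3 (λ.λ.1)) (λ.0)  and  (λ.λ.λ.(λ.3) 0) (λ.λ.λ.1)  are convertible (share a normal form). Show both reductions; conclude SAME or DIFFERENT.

Answer: SAME — A ⇓ λ.λ.λ.λ.λ.1, B ⇓ λ.λ.λ.λ.λ.1

Reduction:
Term A:
  start: (λ.λ.λ.λ.3 (λ.λ.1)) (λ.0)
  step 1: λ.λ.λ.(λ.0) (λ.λ.1)
  step 2: λ.λ.λ.λ.λ.1

Term B:
  start: (λ.λ.λ.(λ.3) 0) (λ.λ.λ.1)
  step 1: λ.λ.(λ.λ.λ.λ.1) 0
  step 2: λ.λ.λ.λ.λ.1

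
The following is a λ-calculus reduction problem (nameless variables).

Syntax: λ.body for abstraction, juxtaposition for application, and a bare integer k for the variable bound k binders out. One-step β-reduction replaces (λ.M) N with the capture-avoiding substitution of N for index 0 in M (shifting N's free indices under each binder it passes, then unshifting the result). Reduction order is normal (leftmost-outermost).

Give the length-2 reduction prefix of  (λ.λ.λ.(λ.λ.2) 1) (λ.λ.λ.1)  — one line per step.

  start: (λ.λ.λ.(λ.λ.2) 1) (λ.λ.λ.1)
  →1  λ.λ.(λ.λ.2) 1
  →2  λ.λ.λ.1

Answer: after 2 steps: λ.λ.λ.1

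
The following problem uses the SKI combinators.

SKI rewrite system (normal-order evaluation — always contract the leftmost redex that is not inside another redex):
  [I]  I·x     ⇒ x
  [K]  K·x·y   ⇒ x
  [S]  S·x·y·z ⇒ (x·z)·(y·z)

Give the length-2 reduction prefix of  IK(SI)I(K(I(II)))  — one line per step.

Answer: after 2 steps: SI(K(I(II)))

Working:
  start: IK(SI)I(K(I(II)))
  [1] K(SI)I(K(I(II)))
  [2] SI(K(I(II)))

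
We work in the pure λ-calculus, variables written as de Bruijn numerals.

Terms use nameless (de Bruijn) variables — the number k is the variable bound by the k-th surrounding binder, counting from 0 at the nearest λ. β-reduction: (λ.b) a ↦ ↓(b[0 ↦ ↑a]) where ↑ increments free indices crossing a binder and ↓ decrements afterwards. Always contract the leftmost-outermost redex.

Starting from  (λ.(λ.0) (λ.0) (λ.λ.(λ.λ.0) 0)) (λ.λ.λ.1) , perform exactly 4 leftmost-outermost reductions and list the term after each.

  start: (λ.(λ.0) (λ.0) (λ.λ.(λ.λ.0) 0)) (λ.λ.λ.1)
  [1] (λ.0) (λ.0) (λ.λ.(λ.λ.0) 0)
  [2] (λ.0) (λ.λ.(λ.λ.0) 0)
  [3] λ.λ.(λ.λ.0) 0
  [4] λ.λ.λ.0

Answer: after 4 steps: λ.λ.λ.0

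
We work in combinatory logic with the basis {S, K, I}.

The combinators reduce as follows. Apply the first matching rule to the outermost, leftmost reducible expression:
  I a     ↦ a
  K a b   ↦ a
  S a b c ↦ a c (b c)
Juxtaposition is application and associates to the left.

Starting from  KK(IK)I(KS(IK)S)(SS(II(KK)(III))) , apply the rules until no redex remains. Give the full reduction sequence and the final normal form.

Answer: normal form = SSK  (in 6 steps)

Derivation:
  start: KK(IK)I(KS(IK)S)(SS(II(KK)(III)))
  step 1: KI(KS(IK)S)(SS(II(KK)(III)))
  step 2: I(SS(II(KK)(III)))
  step 3: SS(II(KK)(III))
  step 4: SS(I(KK)(III))
  step 5: SS(KK(III))
  step 6: SSK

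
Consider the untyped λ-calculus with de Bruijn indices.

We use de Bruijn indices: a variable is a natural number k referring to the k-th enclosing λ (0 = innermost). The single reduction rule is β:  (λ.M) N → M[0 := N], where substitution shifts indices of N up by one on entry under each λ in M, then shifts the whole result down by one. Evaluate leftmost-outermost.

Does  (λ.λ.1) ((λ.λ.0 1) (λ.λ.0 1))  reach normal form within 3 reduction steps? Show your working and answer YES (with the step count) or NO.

  start: (λ.λ.1) ((λ.λ.0 1) (λ.λ.0 1))
  step 1: λ.(λ.λ.0 1) (λ.λ.0 1)
  step 2: λ.λ.0 (λ.λ.0 1)

Answer: YES — reaches normal form λ.λ.0 (λ.λ.0 1) in 2 ≤ 3 steps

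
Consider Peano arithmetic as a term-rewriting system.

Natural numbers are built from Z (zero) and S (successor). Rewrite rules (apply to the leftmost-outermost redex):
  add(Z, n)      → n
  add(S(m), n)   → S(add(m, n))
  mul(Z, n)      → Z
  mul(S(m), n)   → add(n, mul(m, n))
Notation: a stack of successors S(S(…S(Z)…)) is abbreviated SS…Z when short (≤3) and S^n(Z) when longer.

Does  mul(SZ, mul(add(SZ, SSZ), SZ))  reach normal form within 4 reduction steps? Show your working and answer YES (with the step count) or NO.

  start: mul(SZ, mul(add(SZ, SSZ), SZ))
  →1  add(mul(add(SZ, SSZ), SZ), mul(Z, mul(add(SZ, SSZ), SZ)))
  →2  add(mul(S(add(Z, SSZ)), SZ), mul(Z, mul(add(SZ, SSZ), SZ)))
  →3  add(add(SZ, mul(add(Z, SSZ), SZ)), mul(Z, mul(add(SZ, SSZ), SZ)))
  →4  add(S(add(Z, mul(add(Z, SSZ), SZ))), mul(Z, mul(add(SZ, SSZ), SZ)))

Answer: NO — after 4 steps the term is add(S(add(Z, mul(add(Z, SSZ), SZ))), mul(Z, mul(add(SZ, SSZ), SZ))), not yet normal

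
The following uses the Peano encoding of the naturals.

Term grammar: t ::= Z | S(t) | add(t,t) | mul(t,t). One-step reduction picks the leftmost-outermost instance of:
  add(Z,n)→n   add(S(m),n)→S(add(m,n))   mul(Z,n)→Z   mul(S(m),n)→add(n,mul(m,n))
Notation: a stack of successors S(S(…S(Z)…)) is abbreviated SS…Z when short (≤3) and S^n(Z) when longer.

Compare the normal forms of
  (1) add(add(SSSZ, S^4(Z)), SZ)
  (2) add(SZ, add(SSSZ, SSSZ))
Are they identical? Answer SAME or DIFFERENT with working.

Term A:
  start: add(add(SSSZ, S^4(Z)), SZ)
  [1] add(S(add(SSZ, S^4(Z))), SZ)
  [2] S(add(add(SSZ, S^4(Z)), SZ))
  [3] S(add(S(add(SZ, S^4(Z))), SZ))
  [4] S(S(add(add(SZ, S^4(Z)), SZ)))
  [5] S(S(add(S(add(Z, S^4(Z))), SZ)))
  [6] S(S(S(add(add(Z, S^4(Z)), SZ))))
  [7] S(S(S(add(S^4(Z), SZ))))
  [8] S(S(S(S(add(SSSZ, SZ)))))
  [9] S(S(S(S(S(add(SSZ, SZ))))))
  [10] S(S(S(S(S(S(add(SZ, SZ)))))))
  [11] S(S(S(S(S(S(S(add(Z, SZ))))))))
  [12] S^8(Z)

Term B:
  start: add(SZ, add(SSSZ, SSSZ))
  [1] S(add(Z, add(SSSZ, SSSZ)))
  [2] S(add(SSSZ, SSSZ))
  [3] S(S(add(SSZ, SSSZ)))
  [4] S(S(S(add(SZ, SSSZ))))
  [5] S(S(S(S(add(Z, SSSZ)))))
  [6] S^7(Z)

Answer: DIFFERENT — A ⇓ S^8(Z), B ⇓ S^7(Z)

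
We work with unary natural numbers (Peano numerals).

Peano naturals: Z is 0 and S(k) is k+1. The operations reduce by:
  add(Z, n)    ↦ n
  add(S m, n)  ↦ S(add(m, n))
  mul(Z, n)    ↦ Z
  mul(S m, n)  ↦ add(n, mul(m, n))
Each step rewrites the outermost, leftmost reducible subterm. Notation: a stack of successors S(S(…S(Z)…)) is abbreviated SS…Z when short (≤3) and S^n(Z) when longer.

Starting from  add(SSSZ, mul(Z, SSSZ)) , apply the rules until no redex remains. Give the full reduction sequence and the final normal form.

  start: add(SSSZ, mul(Z, SSSZ))
  [1] S(add(SSZ, mul(Z, SSSZ)))
  [2] S(S(add(SZ, mul(Z, SSSZ))))
  [3] S(S(S(add(Z, mul(Z, SSSZ)))))
  [4] S(S(S(mul(Z, SSSZ))))
  [5] SSSZ

Answer: normal form = SSSZ  (in 5 steps)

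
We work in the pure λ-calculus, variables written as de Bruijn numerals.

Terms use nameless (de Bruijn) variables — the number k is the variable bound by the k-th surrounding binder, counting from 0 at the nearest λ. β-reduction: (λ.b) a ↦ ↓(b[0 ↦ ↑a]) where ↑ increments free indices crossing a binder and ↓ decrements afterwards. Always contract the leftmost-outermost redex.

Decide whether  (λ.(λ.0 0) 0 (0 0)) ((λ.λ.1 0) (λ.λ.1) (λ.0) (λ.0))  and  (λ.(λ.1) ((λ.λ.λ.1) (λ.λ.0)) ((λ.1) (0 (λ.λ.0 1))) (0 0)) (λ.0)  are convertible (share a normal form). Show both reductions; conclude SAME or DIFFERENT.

Answer: SAME — A ⇓ λ.0, B ⇓ λ.0

Working:
Term A:
  start: (λ.(λ.0 0) 0 (0 0)) ((λ.λ.1 0) (λ.λ.1) (λ.0) (λ.0))
  step 1: (λ.0 0) ((λ.λ.1 0) (λ.λ.1) (λ.0) (λ.0)) ((λ.λ.1 0) (λ.λ.1) (λ.0) (λ.0) ((λ.λ.1 0) (λ.λ.1) (λ.0) (λ.0)))
  step 2: (λ.λ.1 0) (λ.λ.1) (λ.0) (λ.0) ((λ.λ.1 0) (λ.λ.1) (λ.0) (λ.0)) ((λ.λ.1 0) (λ.λ.1) (λ.0) (λ.0) ((λ.λ.1 0) (λ.λ.1) (λ.0) (λ.0)))
  step 3: (λ.(λ.λ.1) 0) (λ.0) (λ.0) ((λ.λ.1 0) (λ.λ.1) (λ.0) (λ.0)) ((λ.λ.1 0) (λ.λ.1) (λ.0) (λ.0) ((λ.λ.1 0) (λ.λ.1) (λ.0) (λ.0)))
  step 4: (λ.λ.1) (λ.0) (λ.0) ((λ.λ.1 0) (λ.λ.1) (λ.0) (λ.0)) ((λ.λ.1 0) (λ.λ.1) (λ.0) (λ.0) ((λ.λ.1 0) (λ.λ.1) (λ.0) (λ.0)))
  step 5: (λ.λ.0) (λ.0) ((λ.λ.1 0) (λ.λ.1) (λ.0) (λ.0)) ((λ.λ.1 0) (λ.λ.1) (λ.0) (λ.0) ((λ.λ.1 0) (λ.λ.1) (λ.0) (λ.0)))
  step 6: (λ.0) ((λ.λ.1 0) (λ.λ.1) (λ.0) (λ.0)) ((λ.λ.1 0) (λ.λ.1) (λ.0) (λ.0) ((λ.λ.1 0) (λ.λ.1) (λ.0) (λ.0)))
  step 7: (λ.λ.1 0) (λ.λ.1) (λ.0) (λ.0) ((λ.λ.1 0) (λ.λ.1) (λ.0) (λ.0) ((λ.λ.1 0) (λ.λ.1) (λ.0) (λ.0)))
  step 8: (λ.(λ.λ.1) 0) (λ.0) (λ.0) ((λ.λ.1 0) (λ.λ.1) (λ.0) (λ.0) ((λ.λ.1 0) (λ.λ.1) (λ.0) (λ.0)))
  step 9: (λ.λ.1) (λ.0) (λ.0) ((λ.λ.1 0) (λ.λ.1) (λ.0) (λ.0) ((λ.λ.1 0) (λ.λ.1) (λ.0) (λ.0)))
  step 10: (λ.λ.0) (λ.0) ((λ.λ.1 0) (λ.λ.1) (λ.0) (λ.0) ((λ.λ.1 0) (λ.λ.1) (λ.0) (λ.0)))
  step 11: (λ.0) ((λ.λ.1 0) (λ.λ.1) (λ.0) (λ.0) ((λ.λ.1 0) (λ.λ.1) (λ.0) (λ.0)))
  step 12: (λ.λ.1 0) (λ.λ.1) (λ.0) (λ.0) ((λ.λ.1 0) (λ.λ.1) (λ.0) (λ.0))
  step 13: (λ.(λ.λ.1) 0) (λ.0) (λ.0) ((λ.λ.1 0) (λ.λ.1) (λ.0) (λ.0))
  step 14: (λ.λ.1) (λ.0) (λ.0) ((λ.λ.1 0) (λ.λ.1) (λ.0) (λ.0))
  step 15: (λ.λ.0) (λ.0) ((λ.λ.1 0) (λ.λ.1) (λ.0) (λ.0))
  step 16: (λ.0) ((λ.λ.1 0) (λ.λ.1) (λ.0) (λ.0))
  step 17: (λ.λ.1 0) (λ.λ.1) (λ.0) (λ.0)
  step 18: (λ.(λ.λ.1) 0) (λ.0) (λ.0)
  step 19: (λ.λ.1) (λ.0) (λ.0)
  step 20: (λ.λ.0) (λ.0)
  step 21: λ.0

Term B:
  start: (λ.(λ.1) ((λ.λ.λ.1) (λ.λ.0)) ((λ.1) (0 (λ.λ.0 1))) (0 0)) (λ.0)
  step 1: (λ.λ.0) ((λ.λ.λ.1) (λ.λ.0)) ((λ.λ.0) ((λ.0) (λ.λ.0 1))) ((λ.0) (λ.0))
  step 2: (λ.0) ((λ.λ.0) ((λ.0) (λ.λ.0 1))) ((λ.0) (λ.0))
  step 3: (λ.λ.0) ((λ.0) (λ.λ.0 1)) ((λ.0) (λ.0))
  step 4: (λ.0) ((λ.0) (λ.0))
  step 5: (λ.0) (λ.0)
  step 6: λ.0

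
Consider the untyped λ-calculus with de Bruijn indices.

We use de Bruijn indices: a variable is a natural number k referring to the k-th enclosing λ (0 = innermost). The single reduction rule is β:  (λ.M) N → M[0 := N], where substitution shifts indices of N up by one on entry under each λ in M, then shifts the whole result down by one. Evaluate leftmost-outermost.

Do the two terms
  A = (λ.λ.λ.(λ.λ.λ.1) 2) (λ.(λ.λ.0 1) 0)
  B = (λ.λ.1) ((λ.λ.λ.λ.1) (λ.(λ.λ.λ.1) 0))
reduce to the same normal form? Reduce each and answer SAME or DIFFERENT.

Term A:
  start: (λ.λ.λ.(λ.λ.λ.1) 2) (λ.(λ.λ.0 1) 0)
  step 1: λ.λ.(λ.λ.λ.1) (λ.(λ.λ.0 1) 0)
  step 2: λ.λ.λ.λ.1

Term B:
  start: (λ.λ.1) ((λ.λ.λ.λ.1) (λ.(λ.λ.λ.1) 0))
  step 1: λ.(λ.λ.λ.λ.1) (λ.(λ.λ.λ.1) 0)
  step 2: λ.λ.λ.λ.1

Answer: SAME — A ⇓ λ.λ.λ.λ.1, B ⇓ λ.λ.λ.λ.1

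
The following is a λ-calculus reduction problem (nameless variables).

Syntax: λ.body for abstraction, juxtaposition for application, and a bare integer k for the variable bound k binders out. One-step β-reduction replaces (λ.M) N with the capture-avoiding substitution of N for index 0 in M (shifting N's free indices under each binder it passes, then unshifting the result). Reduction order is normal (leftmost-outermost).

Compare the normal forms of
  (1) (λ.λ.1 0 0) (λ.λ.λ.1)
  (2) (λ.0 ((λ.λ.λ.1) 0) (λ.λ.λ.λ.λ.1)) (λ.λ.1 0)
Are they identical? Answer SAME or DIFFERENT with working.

Term A:
  start: (λ.λ.1 0 0) (λ.λ.λ.1)
  →1  λ.(λ.λ.λ.1) 0 0
  →2  λ.(λ.λ.1) 0
  →3  λ.λ.1

Term B:
  start: (λ.0 ((λ.λ.λ.1) 0) (λ.λ.λ.λ.λ.1)) (λ.λ.1 0)
  →1  (λ.λ.1 0) ((λ.λ.λ.1) (λ.λ.1 0)) (λ.λ.λ.λ.λ.1)
  →2  (λ.(λ.λ.λ.1) (λ.λ.1 0) 0) (λ.λ.λ.λ.λ.1)
  →3  (λ.λ.λ.1) (λ.λ.1 0) (λ.λ.λ.λ.λ.1)
  →4  (λ.λ.1) (λ.λ.λ.λ.λ.1)
  →5  λ.λ.λ.λ.λ.λ.1

Answer: DIFFERENT — A ⇓ λ.λ.1, B ⇓ λ.λ.λ.λ.λ.λ.1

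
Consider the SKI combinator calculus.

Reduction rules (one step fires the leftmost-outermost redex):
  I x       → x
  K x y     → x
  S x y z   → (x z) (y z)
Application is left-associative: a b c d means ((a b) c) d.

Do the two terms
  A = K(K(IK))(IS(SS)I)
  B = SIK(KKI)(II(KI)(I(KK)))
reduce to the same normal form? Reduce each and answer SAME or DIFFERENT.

Term A:
  start: K(K(IK))(IS(SS)I)
  →1  K(IK)
  →2  KK

Term B:
  start: SIK(KKI)(II(KI)(I(KK)))
  →1  I(KKI)(K(KKI))(II(KI)(I(KK)))
  →2  KKI(K(KKI))(II(KI)(I(KK)))
  →3  K(K(KKI))(II(KI)(I(KK)))
  →4  K(KKI)
  →5  KK

Answer: SAME — A ⇓ KK, B ⇓ KK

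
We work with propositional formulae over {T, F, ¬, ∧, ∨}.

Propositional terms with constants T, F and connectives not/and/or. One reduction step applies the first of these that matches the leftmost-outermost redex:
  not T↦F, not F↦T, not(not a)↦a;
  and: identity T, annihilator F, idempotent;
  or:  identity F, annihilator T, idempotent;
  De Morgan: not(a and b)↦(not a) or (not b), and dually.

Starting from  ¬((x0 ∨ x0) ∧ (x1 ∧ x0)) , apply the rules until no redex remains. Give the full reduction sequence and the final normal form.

  start: ¬((x0 ∨ x0) ∧ (x1 ∧ x0))
  step 1: ¬(x0 ∨ x0) ∨ ¬(x1 ∧ x0)
  step 2: (¬x0 ∧ ¬x0) ∨ ¬(x1 ∧ x0)
  step 3: ¬x0 ∨ ¬(x1 ∧ x0)
  step 4: ¬x0 ∨ (¬x1 ∨ ¬x0)

Answer: normal form = ¬x0 ∨ (¬x1 ∨ ¬x0)  (in 4 steps)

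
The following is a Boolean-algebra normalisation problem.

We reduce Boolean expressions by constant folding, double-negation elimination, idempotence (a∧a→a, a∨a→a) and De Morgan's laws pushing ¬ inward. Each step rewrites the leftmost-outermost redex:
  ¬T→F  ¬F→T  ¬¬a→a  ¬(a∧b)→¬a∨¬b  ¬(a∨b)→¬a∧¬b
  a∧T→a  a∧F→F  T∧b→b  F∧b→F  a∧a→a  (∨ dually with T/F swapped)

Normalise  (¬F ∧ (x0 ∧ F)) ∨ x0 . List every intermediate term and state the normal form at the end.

Answer: normal form = x0  (in 4 steps)

Derivation:
  start: (¬F ∧ (x0 ∧ F)) ∨ x0
  [1] (T ∧ (x0 ∧ F)) ∨ x0
  [2] (x0 ∧ F) ∨ x0
  [3] F ∨ x0
  [4] x0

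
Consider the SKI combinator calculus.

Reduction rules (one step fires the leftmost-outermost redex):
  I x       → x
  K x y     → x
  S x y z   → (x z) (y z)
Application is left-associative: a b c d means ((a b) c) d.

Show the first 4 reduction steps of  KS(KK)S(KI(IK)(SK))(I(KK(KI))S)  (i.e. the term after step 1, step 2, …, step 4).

  start: KS(KK)S(KI(IK)(SK))(I(KK(KI))S)
  →1  SS(KI(IK)(SK))(I(KK(KI))S)
  →2  S(I(KK(KI))S)(KI(IK)(SK)(I(KK(KI))S))
  →3  S(KK(KI)S)(KI(IK)(SK)(I(KK(KI))S))
  →4  S(KS)(KI(IK)(SK)(I(KK(KI))S))

Answer: after 4 steps: S(KS)(KI(IK)(SK)(I(KK(KI))S))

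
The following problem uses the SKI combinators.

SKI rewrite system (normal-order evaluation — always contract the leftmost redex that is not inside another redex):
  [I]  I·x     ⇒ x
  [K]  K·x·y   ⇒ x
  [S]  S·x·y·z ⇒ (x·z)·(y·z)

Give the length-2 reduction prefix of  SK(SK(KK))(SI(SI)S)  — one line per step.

  start: SK(SK(KK))(SI(SI)S)
  step 1: K(SI(SI)S)(SK(KK)(SI(SI)S))
  step 2: SI(SI)S

Answer: after 2 steps: SI(SI)S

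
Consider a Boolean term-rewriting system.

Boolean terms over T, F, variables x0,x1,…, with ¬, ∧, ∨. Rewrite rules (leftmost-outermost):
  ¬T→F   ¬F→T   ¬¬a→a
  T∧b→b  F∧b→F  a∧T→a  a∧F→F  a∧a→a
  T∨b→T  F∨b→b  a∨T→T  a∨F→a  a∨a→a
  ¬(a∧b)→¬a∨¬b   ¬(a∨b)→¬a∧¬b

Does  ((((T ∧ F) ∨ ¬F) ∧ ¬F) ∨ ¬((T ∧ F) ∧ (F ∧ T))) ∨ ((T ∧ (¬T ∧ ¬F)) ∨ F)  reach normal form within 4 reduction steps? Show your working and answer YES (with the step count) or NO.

  start: ((((T ∧ F) ∨ ¬F) ∧ ¬F) ∨ ¬((T ∧ F) ∧ (F ∧ T))) ∨ ((T ∧ (¬T ∧ ¬F)) ∨ F)
  →1  (((F ∨ ¬F) ∧ ¬F) ∨ ¬((T ∧ F) ∧ (F ∧ T))) ∨ ((T ∧ (¬T ∧ ¬F)) ∨ F)
  →2  ((¬F ∧ ¬F) ∨ ¬((T ∧ F) ∧ (F ∧ T))) ∨ ((T ∧ (¬T ∧ ¬F)) ∨ F)
  →3  (¬F ∨ ¬((T ∧ F) ∧ (F ∧ T))) ∨ ((T ∧ (¬T ∧ ¬F)) ∨ F)
  →4  (T ∨ ¬((T ∧ F) ∧ (F ∧ T))) ∨ ((T ∧ (¬T ∧ ¬F)) ∨ F)

Answer: NO — after 4 steps the term is (T ∨ ¬((T ∧ F) ∧ (F ∧ T))) ∨ ((T ∧ (¬T ∧ ¬F)) ∨ F), not yet normal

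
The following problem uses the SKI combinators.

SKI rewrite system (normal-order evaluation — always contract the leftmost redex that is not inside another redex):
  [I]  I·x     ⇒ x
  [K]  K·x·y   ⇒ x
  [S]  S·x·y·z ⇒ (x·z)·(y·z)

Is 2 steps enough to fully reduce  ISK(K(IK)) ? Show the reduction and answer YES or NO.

Answer: YES — reaches normal form SK(KK) in 2 ≤ 2 steps

Derivation:
  start: ISK(K(IK))
  step 1: SK(K(IK))
  step 2: SK(KK)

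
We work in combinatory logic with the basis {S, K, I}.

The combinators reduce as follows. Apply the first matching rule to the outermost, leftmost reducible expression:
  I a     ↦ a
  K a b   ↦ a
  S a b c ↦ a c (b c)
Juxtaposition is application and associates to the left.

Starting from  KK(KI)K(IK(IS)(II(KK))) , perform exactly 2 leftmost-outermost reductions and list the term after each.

Answer: after 2 steps: K

Derivation:
  start: KK(KI)K(IK(IS)(II(KK)))
  step 1: KK(IK(IS)(II(KK)))
  step 2: K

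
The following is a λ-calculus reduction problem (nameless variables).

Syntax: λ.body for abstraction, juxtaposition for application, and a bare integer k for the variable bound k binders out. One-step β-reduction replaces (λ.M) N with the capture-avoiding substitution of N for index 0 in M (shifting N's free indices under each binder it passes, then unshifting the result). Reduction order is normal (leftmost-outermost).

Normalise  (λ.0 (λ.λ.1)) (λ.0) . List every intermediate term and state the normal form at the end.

Answer: normal form = λ.λ.1  (in 2 steps)

Derivation:
  start: (λ.0 (λ.λ.1)) (λ.0)
  →1  (λ.0) (λ.λ.1)
  →2  λ.λ.1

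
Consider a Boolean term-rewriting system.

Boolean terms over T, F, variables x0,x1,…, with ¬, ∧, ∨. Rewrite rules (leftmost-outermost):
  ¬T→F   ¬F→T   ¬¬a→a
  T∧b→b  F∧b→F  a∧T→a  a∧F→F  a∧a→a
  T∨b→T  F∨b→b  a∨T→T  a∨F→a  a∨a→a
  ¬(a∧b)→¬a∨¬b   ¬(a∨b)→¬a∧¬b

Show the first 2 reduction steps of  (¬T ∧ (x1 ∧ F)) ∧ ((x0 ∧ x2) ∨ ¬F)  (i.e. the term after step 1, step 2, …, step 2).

Answer: after 2 steps: F ∧ ((x0 ∧ x2) ∨ ¬F)

Reduction:
  start: (¬T ∧ (x1 ∧ F)) ∧ ((x0 ∧ x2) ∨ ¬F)
  step 1: (F ∧ (x1 ∧ F)) ∧ ((x0 ∧ x2) ∨ ¬F)
  step 2: F ∧ ((x0 ∧ x2) ∨ ¬F)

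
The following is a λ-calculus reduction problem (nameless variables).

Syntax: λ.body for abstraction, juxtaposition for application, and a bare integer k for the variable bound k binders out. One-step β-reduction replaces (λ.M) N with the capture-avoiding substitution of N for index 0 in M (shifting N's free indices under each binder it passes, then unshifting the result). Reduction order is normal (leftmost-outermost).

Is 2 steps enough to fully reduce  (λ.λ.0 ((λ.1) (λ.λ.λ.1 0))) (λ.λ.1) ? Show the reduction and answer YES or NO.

  start: (λ.λ.0 ((λ.1) (λ.λ.λ.1 0))) (λ.λ.1)
  →1  λ.0 ((λ.1) (λ.λ.λ.1 0))
  →2  λ.0 0

Answer: YES — reaches normal form λ.0 0 in 2 ≤ 2 steps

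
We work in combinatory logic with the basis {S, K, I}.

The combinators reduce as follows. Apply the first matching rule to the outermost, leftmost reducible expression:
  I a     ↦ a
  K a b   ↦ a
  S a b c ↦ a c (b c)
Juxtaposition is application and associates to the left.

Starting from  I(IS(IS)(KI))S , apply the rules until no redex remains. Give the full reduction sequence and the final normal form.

Answer: normal form = SSI  (in 5 steps)

Derivation:
  start: I(IS(IS)(KI))S
  [1] IS(IS)(KI)S
  [2] S(IS)(KI)S
  [3] ISS(KIS)
  [4] SS(KIS)
  [5] SSI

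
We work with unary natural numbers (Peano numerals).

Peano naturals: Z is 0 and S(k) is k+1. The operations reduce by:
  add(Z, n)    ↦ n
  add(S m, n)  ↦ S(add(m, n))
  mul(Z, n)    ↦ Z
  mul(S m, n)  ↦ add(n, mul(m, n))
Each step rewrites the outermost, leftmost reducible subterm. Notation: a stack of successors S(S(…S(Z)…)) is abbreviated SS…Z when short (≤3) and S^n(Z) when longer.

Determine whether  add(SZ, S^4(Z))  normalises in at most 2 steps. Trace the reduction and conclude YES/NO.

Answer: YES — reaches normal form S^5(Z) in 2 ≤ 2 steps

Reduction:
  start: add(SZ, S^4(Z))
  →1  S(add(Z, S^4(Z)))
  →2  S^5(Z)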